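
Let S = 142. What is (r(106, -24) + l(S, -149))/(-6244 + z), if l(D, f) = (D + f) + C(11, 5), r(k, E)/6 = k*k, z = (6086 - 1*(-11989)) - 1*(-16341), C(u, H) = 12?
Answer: 67421/28172 ≈ 2.3932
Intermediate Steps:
z = 34416 (z = (6086 + 11989) + 16341 = 18075 + 16341 = 34416)
r(k, E) = 6*k² (r(k, E) = 6*(k*k) = 6*k²)
l(D, f) = 12 + D + f (l(D, f) = (D + f) + 12 = 12 + D + f)
(r(106, -24) + l(S, -149))/(-6244 + z) = (6*106² + (12 + 142 - 149))/(-6244 + 34416) = (6*11236 + 5)/28172 = (67416 + 5)*(1/28172) = 67421*(1/28172) = 67421/28172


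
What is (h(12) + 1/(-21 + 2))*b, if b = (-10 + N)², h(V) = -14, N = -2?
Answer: -38448/19 ≈ -2023.6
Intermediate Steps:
b = 144 (b = (-10 - 2)² = (-12)² = 144)
(h(12) + 1/(-21 + 2))*b = (-14 + 1/(-21 + 2))*144 = (-14 + 1/(-19))*144 = (-14 - 1/19)*144 = -267/19*144 = -38448/19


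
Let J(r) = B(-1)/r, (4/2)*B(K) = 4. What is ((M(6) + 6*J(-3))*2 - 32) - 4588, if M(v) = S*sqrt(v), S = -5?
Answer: -4628 - 10*sqrt(6) ≈ -4652.5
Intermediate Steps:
B(K) = 2 (B(K) = (1/2)*4 = 2)
J(r) = 2/r
M(v) = -5*sqrt(v)
((M(6) + 6*J(-3))*2 - 32) - 4588 = ((-5*sqrt(6) + 6*(2/(-3)))*2 - 32) - 4588 = ((-5*sqrt(6) + 6*(2*(-1/3)))*2 - 32) - 4588 = ((-5*sqrt(6) + 6*(-2/3))*2 - 32) - 4588 = ((-5*sqrt(6) - 4)*2 - 32) - 4588 = ((-4 - 5*sqrt(6))*2 - 32) - 4588 = ((-8 - 10*sqrt(6)) - 32) - 4588 = (-40 - 10*sqrt(6)) - 4588 = -4628 - 10*sqrt(6)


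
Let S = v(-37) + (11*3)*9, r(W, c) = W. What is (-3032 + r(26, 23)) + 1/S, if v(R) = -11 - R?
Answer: -970937/323 ≈ -3006.0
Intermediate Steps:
S = 323 (S = (-11 - 1*(-37)) + (11*3)*9 = (-11 + 37) + 33*9 = 26 + 297 = 323)
(-3032 + r(26, 23)) + 1/S = (-3032 + 26) + 1/323 = -3006 + 1/323 = -970937/323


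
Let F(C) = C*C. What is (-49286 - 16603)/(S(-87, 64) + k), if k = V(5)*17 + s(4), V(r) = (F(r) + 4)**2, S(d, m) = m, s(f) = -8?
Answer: -65889/14353 ≈ -4.5906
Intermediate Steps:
F(C) = C**2
V(r) = (4 + r**2)**2 (V(r) = (r**2 + 4)**2 = (4 + r**2)**2)
k = 14289 (k = (4 + 5**2)**2*17 - 8 = (4 + 25)**2*17 - 8 = 29**2*17 - 8 = 841*17 - 8 = 14297 - 8 = 14289)
(-49286 - 16603)/(S(-87, 64) + k) = (-49286 - 16603)/(64 + 14289) = -65889/14353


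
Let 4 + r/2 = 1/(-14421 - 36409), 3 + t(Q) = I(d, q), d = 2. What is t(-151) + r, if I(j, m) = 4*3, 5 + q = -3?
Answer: 25414/25415 ≈ 0.99996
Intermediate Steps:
q = -8 (q = -5 - 3 = -8)
I(j, m) = 12
t(Q) = 9 (t(Q) = -3 + 12 = 9)
r = -203321/25415 (r = -8 + 2/(-14421 - 36409) = -8 + 2/(-50830) = -8 + 2*(-1/50830) = -8 - 1/25415 = -203321/25415 ≈ -8.0000)
t(-151) + r = 9 - 203321/25415 = 25414/25415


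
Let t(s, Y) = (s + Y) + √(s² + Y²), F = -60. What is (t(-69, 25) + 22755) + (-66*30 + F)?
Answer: 20671 + √5386 ≈ 20744.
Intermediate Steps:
t(s, Y) = Y + s + √(Y² + s²) (t(s, Y) = (Y + s) + √(Y² + s²) = Y + s + √(Y² + s²))
(t(-69, 25) + 22755) + (-66*30 + F) = ((25 - 69 + √(25² + (-69)²)) + 22755) + (-66*30 - 60) = ((25 - 69 + √(625 + 4761)) + 22755) + (-1980 - 60) = ((25 - 69 + √5386) + 22755) - 2040 = ((-44 + √5386) + 22755) - 2040 = (22711 + √5386) - 2040 = 20671 + √5386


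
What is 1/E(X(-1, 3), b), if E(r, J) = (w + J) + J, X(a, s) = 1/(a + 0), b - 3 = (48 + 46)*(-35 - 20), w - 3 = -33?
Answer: -1/10364 ≈ -9.6488e-5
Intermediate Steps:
w = -30 (w = 3 - 33 = -30)
b = -5167 (b = 3 + (48 + 46)*(-35 - 20) = 3 + 94*(-55) = 3 - 5170 = -5167)
X(a, s) = 1/a
E(r, J) = -30 + 2*J (E(r, J) = (-30 + J) + J = -30 + 2*J)
1/E(X(-1, 3), b) = 1/(-30 + 2*(-5167)) = 1/(-30 - 10334) = 1/(-10364) = -1/10364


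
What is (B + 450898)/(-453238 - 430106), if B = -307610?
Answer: -17911/110418 ≈ -0.16221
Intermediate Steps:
(B + 450898)/(-453238 - 430106) = (-307610 + 450898)/(-453238 - 430106) = 143288/(-883344) = 143288*(-1/883344) = -17911/110418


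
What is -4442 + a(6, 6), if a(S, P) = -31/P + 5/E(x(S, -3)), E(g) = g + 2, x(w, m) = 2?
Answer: -53351/12 ≈ -4445.9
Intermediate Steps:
E(g) = 2 + g
a(S, P) = 5/4 - 31/P (a(S, P) = -31/P + 5/(2 + 2) = -31/P + 5/4 = 5/4 - 31/P)
-4442 + a(6, 6) = -4442 + (5/4 - 31/6) = -4442 - 47/12 = -53351/12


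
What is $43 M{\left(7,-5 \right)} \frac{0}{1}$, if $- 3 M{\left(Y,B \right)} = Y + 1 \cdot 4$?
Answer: $0$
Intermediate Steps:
$M{\left(Y,B \right)} = - \frac{4}{3} - \frac{Y}{3}$ ($M{\left(Y,B \right)} = - \frac{Y + 1 \cdot 4}{3} = - \frac{Y + 4}{3} = - \frac{4 + Y}{3} = - \frac{4}{3} - \frac{Y}{3}$)
$43 M{\left(7,-5 \right)} \frac{0}{1} = 43 \left(- \frac{4}{3} - \frac{7}{3}\right) \frac{0}{1} = 43 \left(- \frac{4}{3} - \frac{7}{3}\right) 0 \cdot 1 = 43 \left(- \frac{11}{3}\right) 0 = \left(- \frac{473}{3}\right) 0 = 0$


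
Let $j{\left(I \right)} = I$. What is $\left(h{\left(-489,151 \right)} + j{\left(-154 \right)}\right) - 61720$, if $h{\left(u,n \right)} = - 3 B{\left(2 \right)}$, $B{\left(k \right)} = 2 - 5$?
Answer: $-61865$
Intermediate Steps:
$B{\left(k \right)} = -3$ ($B{\left(k \right)} = 2 - 5 = -3$)
$h{\left(u,n \right)} = 9$ ($h{\left(u,n \right)} = \left(-3\right) \left(-3\right) = 9$)
$\left(h{\left(-489,151 \right)} + j{\left(-154 \right)}\right) - 61720 = \left(9 - 154\right) - 61720 = -145 - 61720 = -61865$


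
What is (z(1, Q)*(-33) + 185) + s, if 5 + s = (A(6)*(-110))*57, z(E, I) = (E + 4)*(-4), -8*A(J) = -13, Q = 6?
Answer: -37395/4 ≈ -9348.8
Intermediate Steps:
A(J) = 13/8 (A(J) = -⅛*(-13) = 13/8)
z(E, I) = -16 - 4*E (z(E, I) = (4 + E)*(-4) = -16 - 4*E)
s = -40775/4 (s = -5 + ((13/8)*(-110))*57 = -5 - 715/4*57 = -5 - 40755/4 = -40775/4 ≈ -10194.)
(z(1, Q)*(-33) + 185) + s = ((-16 - 4*1)*(-33) + 185) - 40775/4 = ((-16 - 4)*(-33) + 185) - 40775/4 = (-20*(-33) + 185) - 40775/4 = (660 + 185) - 40775/4 = 845 - 40775/4 = -37395/4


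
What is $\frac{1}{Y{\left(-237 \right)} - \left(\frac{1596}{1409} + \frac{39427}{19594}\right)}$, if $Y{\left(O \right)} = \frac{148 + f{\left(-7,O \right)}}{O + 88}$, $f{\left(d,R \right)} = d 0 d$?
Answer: $- \frac{4113583954}{17022851391} \approx -0.24165$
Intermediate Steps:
$f{\left(d,R \right)} = 0$ ($f{\left(d,R \right)} = 0 d = 0$)
$Y{\left(O \right)} = \frac{148}{88 + O}$ ($Y{\left(O \right)} = \frac{148 + 0}{O + 88} = \frac{148}{88 + O}$)
$\frac{1}{Y{\left(-237 \right)} - \left(\frac{1596}{1409} + \frac{39427}{19594}\right)} = \frac{1}{\frac{148}{88 - 237} - \left(\frac{1596}{1409} + \frac{39427}{19594}\right)} = \frac{1}{\frac{148}{-149} - \frac{86824667}{27607946}} = \frac{1}{148 \left(- \frac{1}{149}\right) - \frac{86824667}{27607946}} = \frac{1}{- \frac{148}{149} - \frac{86824667}{27607946}} = \frac{1}{- \frac{17022851391}{4113583954}} = - \frac{4113583954}{17022851391}$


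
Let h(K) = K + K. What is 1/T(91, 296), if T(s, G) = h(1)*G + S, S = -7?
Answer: 1/585 ≈ 0.0017094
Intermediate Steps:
h(K) = 2*K
T(s, G) = -7 + 2*G (T(s, G) = (2*1)*G - 7 = 2*G - 7 = -7 + 2*G)
1/T(91, 296) = 1/(-7 + 2*296) = 1/(-7 + 592) = 1/585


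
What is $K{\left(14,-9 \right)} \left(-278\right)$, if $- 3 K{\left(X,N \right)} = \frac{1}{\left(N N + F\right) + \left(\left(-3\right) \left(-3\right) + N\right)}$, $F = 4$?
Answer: $\frac{278}{255} \approx 1.0902$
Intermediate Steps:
$K{\left(X,N \right)} = - \frac{1}{3 \left(13 + N + N^{2}\right)}$ ($K{\left(X,N \right)} = - \frac{1}{3 \left(\left(N N + 4\right) + \left(\left(-3\right) \left(-3\right) + N\right)\right)} = - \frac{1}{3 \left(\left(N^{2} + 4\right) + \left(9 + N\right)\right)} = - \frac{1}{3 \left(\left(4 + N^{2}\right) + \left(9 + N\right)\right)} = - \frac{1}{3 \left(13 + N + N^{2}\right)}$)
$K{\left(14,-9 \right)} \left(-278\right) = - \frac{1}{39 + 3 \left(-9\right) + 3 \left(-9\right)^{2}} \left(-278\right) = - \frac{1}{39 - 27 + 3 \cdot 81} \left(-278\right) = - \frac{1}{39 - 27 + 243} \left(-278\right) = - \frac{1}{255} \left(-278\right) = \left(-1\right) \frac{1}{255} \left(-278\right) = \left(- \frac{1}{255}\right) \left(-278\right) = \frac{278}{255}$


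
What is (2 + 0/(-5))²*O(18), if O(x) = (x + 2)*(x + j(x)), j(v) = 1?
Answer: 1520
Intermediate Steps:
O(x) = (1 + x)*(2 + x) (O(x) = (x + 2)*(x + 1) = (2 + x)*(1 + x) = (1 + x)*(2 + x))
(2 + 0/(-5))²*O(18) = (2 + 0/(-5))²*(2 + 18² + 3*18) = (2 + 0*(-⅕))²*(2 + 324 + 54) = (2 + 0)²*380 = 2²*380 = 4*380 = 1520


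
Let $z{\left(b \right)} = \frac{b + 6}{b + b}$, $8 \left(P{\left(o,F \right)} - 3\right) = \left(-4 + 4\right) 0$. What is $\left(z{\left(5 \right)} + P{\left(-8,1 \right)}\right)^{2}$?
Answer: $\frac{1681}{100} \approx 16.81$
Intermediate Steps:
$P{\left(o,F \right)} = 3$ ($P{\left(o,F \right)} = 3 + \frac{\left(-4 + 4\right) 0}{8} = 3 + \frac{0 \cdot 0}{8} = 3 + \frac{1}{8} \cdot 0 = 3 + 0 = 3$)
$z{\left(b \right)} = \frac{6 + b}{2 b}$
$\left(z{\left(5 \right)} + P{\left(-8,1 \right)}\right)^{2} = \left(\frac{6 + 5}{2 \cdot 5} + 3\right)^{2} = \left(\frac{1}{2} \cdot \frac{1}{5} \cdot 11 + 3\right)^{2} = \left(\frac{11}{10} + 3\right)^{2} = \left(\frac{41}{10}\right)^{2} = \frac{1681}{100}$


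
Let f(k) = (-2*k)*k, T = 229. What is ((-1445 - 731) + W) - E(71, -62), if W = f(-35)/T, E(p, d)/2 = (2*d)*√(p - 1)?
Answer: -500754/229 + 248*√70 ≈ -111.78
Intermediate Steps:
f(k) = -2*k²
E(p, d) = 4*d*√(-1 + p) (E(p, d) = 2*((2*d)*√(p - 1)) = 2*((2*d)*√(-1 + p)) = 2*(2*d*√(-1 + p)) = 4*d*√(-1 + p))
W = -2450/229 (W = -2*(-35)²/229 = -2*1225*(1/229) = -2450*1/229 = -2450/229 ≈ -10.699)
((-1445 - 731) + W) - E(71, -62) = ((-1445 - 731) - 2450/229) - 4*(-62)*√(-1 + 71) = (-2176 - 2450/229) - 4*(-62)*√70 = -500754/229 - (-248)*√70 = -500754/229 + 248*√70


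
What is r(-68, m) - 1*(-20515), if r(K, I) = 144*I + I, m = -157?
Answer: -2250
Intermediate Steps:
r(K, I) = 145*I
r(-68, m) - 1*(-20515) = 145*(-157) - 1*(-20515) = -22765 + 20515 = -2250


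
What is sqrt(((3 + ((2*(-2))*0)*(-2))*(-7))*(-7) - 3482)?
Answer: I*sqrt(3335) ≈ 57.749*I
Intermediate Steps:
sqrt(((3 + ((2*(-2))*0)*(-2))*(-7))*(-7) - 3482) = sqrt(((3 - 4*0*(-2))*(-7))*(-7) - 3482) = sqrt(((3 + 0*(-2))*(-7))*(-7) - 3482) = sqrt(((3 + 0)*(-7))*(-7) - 3482) = sqrt((3*(-7))*(-7) - 3482) = sqrt(-21*(-7) - 3482) = sqrt(147 - 3482) = sqrt(-3335) = I*sqrt(3335)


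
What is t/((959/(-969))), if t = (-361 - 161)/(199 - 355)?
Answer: -84303/24934 ≈ -3.3810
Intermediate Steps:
t = 87/26 (t = -522/(-156) = -522*(-1/156) = 87/26 ≈ 3.3462)
t/((959/(-969))) = 87/(26*((959/(-969)))) = 87/(26*((959*(-1/969)))) = 87/(26*(-959/969)) = (87/26)*(-969/959) = -84303/24934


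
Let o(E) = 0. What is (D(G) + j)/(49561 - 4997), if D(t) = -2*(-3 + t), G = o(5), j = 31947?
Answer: 31953/44564 ≈ 0.71701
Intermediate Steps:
G = 0
D(t) = 6 - 2*t
(D(G) + j)/(49561 - 4997) = ((6 - 2*0) + 31947)/(49561 - 4997) = ((6 + 0) + 31947)/44564 = (6 + 31947)*(1/44564) = 31953*(1/44564) = 31953/44564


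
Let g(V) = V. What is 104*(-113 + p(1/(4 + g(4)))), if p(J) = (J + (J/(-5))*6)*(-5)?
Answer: -11739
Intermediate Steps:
p(J) = J (p(J) = (J + (J*(-⅕))*6)*(-5) = (J - J/5*6)*(-5) = (J - 6*J/5)*(-5) = -J/5*(-5) = J)
104*(-113 + p(1/(4 + g(4)))) = 104*(-113 + 1/(4 + 4)) = 104*(-113 + 1/8) = 104*(-113 + ⅛) = 104*(-903/8) = -11739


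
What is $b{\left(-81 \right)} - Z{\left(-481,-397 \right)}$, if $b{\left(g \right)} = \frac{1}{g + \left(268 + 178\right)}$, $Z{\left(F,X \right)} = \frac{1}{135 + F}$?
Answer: $\frac{711}{126290} \approx 0.0056299$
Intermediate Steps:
$b{\left(g \right)} = \frac{1}{446 + g}$ ($b{\left(g \right)} = \frac{1}{g + 446} = \frac{1}{446 + g}$)
$b{\left(-81 \right)} - Z{\left(-481,-397 \right)} = \frac{1}{446 - 81} - \frac{1}{135 - 481} = \frac{1}{365} - \frac{1}{-346} = \frac{1}{365} - - \frac{1}{346} = \frac{1}{365} + \frac{1}{346} = \frac{711}{126290}$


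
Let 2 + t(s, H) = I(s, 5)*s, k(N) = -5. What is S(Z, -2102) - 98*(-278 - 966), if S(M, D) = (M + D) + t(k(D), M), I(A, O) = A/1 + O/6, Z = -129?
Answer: 718199/6 ≈ 1.1970e+5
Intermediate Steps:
I(A, O) = A + O/6 (I(A, O) = A*1 + O*(⅙) = A + O/6)
t(s, H) = -2 + s*(⅚ + s) (t(s, H) = -2 + (s + (⅙)*5)*s = -2 + (s + ⅚)*s = -2 + (⅚ + s)*s = -2 + s*(⅚ + s))
S(M, D) = 113/6 + D + M (S(M, D) = (M + D) + (-2 + (⅙)*(-5)*(5 + 6*(-5))) = (D + M) + (-2 + (⅙)*(-5)*(5 - 30)) = (D + M) + (-2 + (⅙)*(-5)*(-25)) = (D + M) + (-2 + 125/6) = (D + M) + 113/6 = 113/6 + D + M)
S(Z, -2102) - 98*(-278 - 966) = (113/6 - 2102 - 129) - 98*(-278 - 966) = -13273/6 - 98*(-1244) = -13273/6 + 121912 = 718199/6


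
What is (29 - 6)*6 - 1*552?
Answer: -414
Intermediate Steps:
(29 - 6)*6 - 1*552 = 23*6 - 552 = 138 - 552 = -414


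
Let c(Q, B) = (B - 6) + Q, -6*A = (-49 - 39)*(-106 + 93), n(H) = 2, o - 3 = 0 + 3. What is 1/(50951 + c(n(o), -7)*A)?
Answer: 3/159145 ≈ 1.8851e-5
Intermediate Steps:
o = 6 (o = 3 + (0 + 3) = 3 + 3 = 6)
A = -572/3 (A = -(-49 - 39)*(-106 + 93)/6 = -(-44)*(-13)/3 = -1/6*1144 = -572/3 ≈ -190.67)
c(Q, B) = -6 + B + Q (c(Q, B) = (-6 + B) + Q = -6 + B + Q)
1/(50951 + c(n(o), -7)*A) = 1/(50951 + (-6 - 7 + 2)*(-572/3)) = 1/(50951 - 11*(-572/3)) = 1/(50951 + 6292/3) = 1/(159145/3) = 3/159145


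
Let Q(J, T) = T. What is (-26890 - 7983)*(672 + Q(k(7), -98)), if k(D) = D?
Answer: -20017102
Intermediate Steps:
(-26890 - 7983)*(672 + Q(k(7), -98)) = (-26890 - 7983)*(672 - 98) = -34873*574 = -20017102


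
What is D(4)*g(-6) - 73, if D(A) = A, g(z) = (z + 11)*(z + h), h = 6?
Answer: -73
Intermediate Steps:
g(z) = (6 + z)*(11 + z) (g(z) = (z + 11)*(z + 6) = (11 + z)*(6 + z) = (6 + z)*(11 + z))
D(4)*g(-6) - 73 = 4*(66 + (-6)**2 + 17*(-6)) - 73 = 4*(66 + 36 - 102) - 73 = 4*0 - 73 = 0 - 73 = -73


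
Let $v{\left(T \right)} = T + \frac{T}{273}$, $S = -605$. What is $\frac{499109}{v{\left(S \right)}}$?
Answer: $- \frac{136256757}{165770} \approx -821.96$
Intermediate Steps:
$v{\left(T \right)} = \frac{274 T}{273}$ ($v{\left(T \right)} = T + T \frac{1}{273} = T + \frac{T}{273} = \frac{274 T}{273}$)
$\frac{499109}{v{\left(S \right)}} = \frac{499109}{\frac{274}{273} \left(-605\right)} = \frac{499109}{- \frac{165770}{273}} = 499109 \left(- \frac{273}{165770}\right) = - \frac{136256757}{165770}$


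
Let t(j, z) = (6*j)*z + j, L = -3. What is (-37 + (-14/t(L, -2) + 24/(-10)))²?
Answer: 43178041/27225 ≈ 1586.0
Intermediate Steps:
t(j, z) = j + 6*j*z (t(j, z) = 6*j*z + j = j + 6*j*z)
(-37 + (-14/t(L, -2) + 24/(-10)))² = (-37 + (-14*(-1/(3*(1 + 6*(-2)))) + 24/(-10)))² = (-37 + (-14*(-1/(3*(1 - 12))) + 24*(-⅒)))² = (-37 + (-14/((-3*(-11))) - 12/5))² = (-37 + (-14/33 - 12/5))² = (-37 - 466/165)² = (-6571/165)² = 43178041/27225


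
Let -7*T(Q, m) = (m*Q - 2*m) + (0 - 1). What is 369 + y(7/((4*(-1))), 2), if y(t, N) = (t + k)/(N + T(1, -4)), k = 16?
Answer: 16635/44 ≈ 378.07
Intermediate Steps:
T(Q, m) = ⅐ + 2*m/7 - Q*m/7 (T(Q, m) = -((m*Q - 2*m) + (0 - 1))/7 = -((Q*m - 2*m) - 1)/7 = -((-2*m + Q*m) - 1)/7 = -(-1 - 2*m + Q*m)/7 = ⅐ + 2*m/7 - Q*m/7)
y(t, N) = (16 + t)/(-3/7 + N) (y(t, N) = (t + 16)/(N + (⅐ + (2/7)*(-4) - ⅐*1*(-4))) = (16 + t)/(N + (⅐ - 8/7 + 4/7)) = (16 + t)/(N - 3/7) = (16 + t)/(-3/7 + N))
369 + y(7/((4*(-1))), 2) = 369 + 7*(16 + 7/((4*(-1))))/(-3 + 7*2) = 369 + 7*(16 + 7/(-4))/(-3 + 14) = 369 + 7*(16 + 7*(-¼))/11 = 369 + 7*(1/11)*(16 - 7/4) = 369 + 7*(1/11)*(57/4) = 369 + 399/44 = 16635/44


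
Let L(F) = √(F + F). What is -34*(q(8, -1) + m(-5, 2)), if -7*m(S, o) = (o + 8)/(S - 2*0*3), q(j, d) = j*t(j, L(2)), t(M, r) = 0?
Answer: -68/7 ≈ -9.7143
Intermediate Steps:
L(F) = √2*√F (L(F) = √(2*F) = √2*√F)
q(j, d) = 0 (q(j, d) = j*0 = 0)
m(S, o) = -(8 + o)/(7*S) (m(S, o) = -(o + 8)/(7*(S - 2*0*3)) = -(8 + o)/(7*(S + 0*3)) = -(8 + o)/(7*(S + 0)) = -(8 + o)/(7*S))
-34*(q(8, -1) + m(-5, 2)) = -34*(0 + (⅐)*(-8 - 1*2)/(-5)) = -34*(0 + (⅐)*(-⅕)*(-8 - 2)) = -34*(0 + (⅐)*(-⅕)*(-10)) = -34*(0 + 2/7) = -34*2/7 = -68/7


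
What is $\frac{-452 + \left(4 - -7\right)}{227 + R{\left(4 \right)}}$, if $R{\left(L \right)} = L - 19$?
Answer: $- \frac{441}{212} \approx -2.0802$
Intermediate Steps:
$R{\left(L \right)} = -19 + L$
$\frac{-452 + \left(4 - -7\right)}{227 + R{\left(4 \right)}} = \frac{-452 + \left(4 - -7\right)}{227 + \left(-19 + 4\right)} = \frac{-452 + \left(4 + 7\right)}{227 - 15} = \frac{-452 + 11}{212} = \left(-441\right) \frac{1}{212} = - \frac{441}{212}$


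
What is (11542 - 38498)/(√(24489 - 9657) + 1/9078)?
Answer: 244706568/1222306365887 - 26657354691648*√103/1222306365887 ≈ -221.34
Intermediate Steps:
(11542 - 38498)/(√(24489 - 9657) + 1/9078) = -26956/(√14832 + 1/9078) = -26956/(12*√103 + 1/9078) = -26956/(1/9078 + 12*√103)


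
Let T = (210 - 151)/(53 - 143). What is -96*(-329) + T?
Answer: 2842501/90 ≈ 31583.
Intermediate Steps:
T = -59/90 (T = 59/(-90) = 59*(-1/90) = -59/90 ≈ -0.65556)
-96*(-329) + T = -96*(-329) - 59/90 = 31584 - 59/90 = 2842501/90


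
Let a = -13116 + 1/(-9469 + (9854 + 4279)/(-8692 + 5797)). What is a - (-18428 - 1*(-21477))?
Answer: -147785215805/9142296 ≈ -16165.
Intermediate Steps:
a = -119910355301/9142296 (a = -13116 + 1/(-9469 + 14133/(-2895)) = -13116 + 1/(-9469 + 14133*(-1/2895)) = -13116 + 1/(-9469 - 4711/965) = -13116 + 1/(-9142296/965) = -13116 - 965/9142296 = -119910355301/9142296 ≈ -13116.)
a - (-18428 - 1*(-21477)) = -119910355301/9142296 - (-18428 - 1*(-21477)) = -119910355301/9142296 - (-18428 + 21477) = -119910355301/9142296 - 1*3049 = -119910355301/9142296 - 3049 = -147785215805/9142296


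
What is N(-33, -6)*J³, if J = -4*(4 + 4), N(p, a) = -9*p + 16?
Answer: -10256384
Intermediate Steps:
N(p, a) = 16 - 9*p
J = -32 (J = -4*8 = -32)
N(-33, -6)*J³ = (16 - 9*(-33))*(-32)³ = (16 + 297)*(-32768) = 313*(-32768) = -10256384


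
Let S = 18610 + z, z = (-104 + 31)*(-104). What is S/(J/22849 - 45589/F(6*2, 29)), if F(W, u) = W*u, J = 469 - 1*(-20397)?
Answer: -208343945304/1034401693 ≈ -201.42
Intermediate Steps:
J = 20866 (J = 469 + 20397 = 20866)
z = 7592 (z = -73*(-104) = 7592)
S = 26202 (S = 18610 + 7592 = 26202)
S/(J/22849 - 45589/F(6*2, 29)) = 26202/(20866/22849 - 45589/((6*2)*29)) = 26202/(20866*(1/22849) - 45589/(12*29)) = 26202/(20866/22849 - 45589/348) = 26202/(-1034401693/7951452) = 26202*(-7951452/1034401693) = -208343945304/1034401693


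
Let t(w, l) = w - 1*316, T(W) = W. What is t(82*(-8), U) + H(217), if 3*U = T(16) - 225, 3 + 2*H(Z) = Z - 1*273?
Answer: -2003/2 ≈ -1001.5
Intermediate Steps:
H(Z) = -138 + Z/2 (H(Z) = -3/2 + (Z - 1*273)/2 = -3/2 + (Z - 273)/2 = -3/2 + (-273 + Z)/2 = -3/2 + (-273/2 + Z/2) = -138 + Z/2)
U = -209/3 (U = (16 - 225)/3 = (⅓)*(-209) = -209/3 ≈ -69.667)
t(w, l) = -316 + w (t(w, l) = w - 316 = -316 + w)
t(82*(-8), U) + H(217) = (-316 + 82*(-8)) + (-138 + (½)*217) = (-316 - 656) + (-138 + 217/2) = -972 - 59/2 = -2003/2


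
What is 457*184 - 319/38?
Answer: 3195025/38 ≈ 84080.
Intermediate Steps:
457*184 - 319/38 = 84088 - 319*1/38 = 84088 - 319/38 = 3195025/38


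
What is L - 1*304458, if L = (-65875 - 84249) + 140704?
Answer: -313878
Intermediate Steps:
L = -9420 (L = -150124 + 140704 = -9420)
L - 1*304458 = -9420 - 1*304458 = -9420 - 304458 = -313878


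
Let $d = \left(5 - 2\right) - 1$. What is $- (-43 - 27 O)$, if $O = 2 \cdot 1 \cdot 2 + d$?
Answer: $205$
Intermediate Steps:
$d = 2$ ($d = \left(5 - 2\right) - 1 = 3 - 1 = 2$)
$O = 6$ ($O = 2 \cdot 1 \cdot 2 + 2 = 2 \cdot 2 + 2 = 4 + 2 = 6$)
$- (-43 - 27 O) = - (-43 - 162) = \left(-1\right) \left(-205\right) = 205$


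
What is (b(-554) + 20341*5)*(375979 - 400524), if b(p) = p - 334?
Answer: -2474553265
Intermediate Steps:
b(p) = -334 + p
(b(-554) + 20341*5)*(375979 - 400524) = ((-334 - 554) + 20341*5)*(375979 - 400524) = (-888 + 101705)*(-24545) = 100817*(-24545) = -2474553265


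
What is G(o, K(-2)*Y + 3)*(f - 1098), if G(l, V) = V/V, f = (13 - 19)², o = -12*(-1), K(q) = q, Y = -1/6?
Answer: -1062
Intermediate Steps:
Y = -⅙ (Y = -1*⅙ = -⅙ ≈ -0.16667)
o = 12
f = 36 (f = (-6)² = 36)
G(l, V) = 1
G(o, K(-2)*Y + 3)*(f - 1098) = 1*(36 - 1098) = 1*(-1062) = -1062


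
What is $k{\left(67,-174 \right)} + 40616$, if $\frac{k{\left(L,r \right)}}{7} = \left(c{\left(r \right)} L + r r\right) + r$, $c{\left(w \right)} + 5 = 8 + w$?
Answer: $171131$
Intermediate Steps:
$c{\left(w \right)} = 3 + w$ ($c{\left(w \right)} = -5 + \left(8 + w\right) = 3 + w$)
$k{\left(L,r \right)} = 7 r + 7 r^{2} + 7 L \left(3 + r\right)$ ($k{\left(L,r \right)} = 7 \left(\left(\left(3 + r\right) L + r r\right) + r\right) = 7 \left(\left(L \left(3 + r\right) + r^{2}\right) + r\right) = 7 \left(\left(r^{2} + L \left(3 + r\right)\right) + r\right) = 7 \left(r + r^{2} + L \left(3 + r\right)\right) = 7 r + 7 r^{2} + 7 L \left(3 + r\right)$)
$k{\left(67,-174 \right)} + 40616 = \left(7 \left(-174\right) + 7 \left(-174\right)^{2} + 7 \cdot 67 \left(3 - 174\right)\right) + 40616 = \left(-1218 + 7 \cdot 30276 + 7 \cdot 67 \left(-171\right)\right) + 40616 = \left(-1218 + 211932 - 80199\right) + 40616 = 130515 + 40616 = 171131$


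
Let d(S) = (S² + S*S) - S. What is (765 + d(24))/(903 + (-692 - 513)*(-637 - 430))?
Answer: 1893/1286638 ≈ 0.0014713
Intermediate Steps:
d(S) = -S + 2*S² (d(S) = (S² + S²) - S = 2*S² - S = -S + 2*S²)
(765 + d(24))/(903 + (-692 - 513)*(-637 - 430)) = (765 + 24*(-1 + 2*24))/(903 + (-692 - 513)*(-637 - 430)) = (765 + 24*(-1 + 48))/(903 - 1205*(-1067)) = (765 + 24*47)/(903 + 1285735) = (765 + 1128)/1286638 = (1/1286638)*1893 = 1893/1286638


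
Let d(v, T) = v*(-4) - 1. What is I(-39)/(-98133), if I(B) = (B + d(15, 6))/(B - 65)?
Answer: -25/2551458 ≈ -9.7983e-6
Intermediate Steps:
d(v, T) = -1 - 4*v (d(v, T) = -4*v - 1 = -1 - 4*v)
I(B) = (-61 + B)/(-65 + B) (I(B) = (B + (-1 - 4*15))/(B - 65) = (B + (-1 - 60))/(-65 + B) = (B - 61)/(-65 + B) = (-61 + B)/(-65 + B))
I(-39)/(-98133) = ((-61 - 39)/(-65 - 39))/(-98133) = (-100/(-104))*(-1/98133) = -1/104*(-100)*(-1/98133) = (25/26)*(-1/98133) = -25/2551458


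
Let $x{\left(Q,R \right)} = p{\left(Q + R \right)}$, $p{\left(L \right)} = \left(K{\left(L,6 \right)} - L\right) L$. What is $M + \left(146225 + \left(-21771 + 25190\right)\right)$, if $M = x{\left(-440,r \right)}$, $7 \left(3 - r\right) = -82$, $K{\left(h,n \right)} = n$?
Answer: $- \frac{1655007}{49} \approx -33776.0$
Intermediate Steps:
$r = \frac{103}{7}$ ($r = 3 - - \frac{82}{7} = 3 + \frac{82}{7} = \frac{103}{7} \approx 14.714$)
$p{\left(L \right)} = L \left(6 - L\right)$ ($p{\left(L \right)} = \left(6 - L\right) L = L \left(6 - L\right)$)
$x{\left(Q,R \right)} = \left(Q + R\right) \left(6 - Q - R\right)$ ($x{\left(Q,R \right)} = \left(Q + R\right) \left(6 - \left(Q + R\right)\right) = \left(Q + R\right) \left(6 - Q - R\right)$)
$M = - \frac{8987563}{49}$ ($M = - \left(-440 + \frac{103}{7}\right) \left(-6 - 440 + \frac{103}{7}\right) = \left(-1\right) \left(- \frac{2977}{7}\right) \left(- \frac{3019}{7}\right) = - \frac{8987563}{49} \approx -1.8342 \cdot 10^{5}$)
$M + \left(146225 + \left(-21771 + 25190\right)\right) = - \frac{8987563}{49} + \left(146225 + \left(-21771 + 25190\right)\right) = - \frac{8987563}{49} + \left(146225 + 3419\right) = - \frac{8987563}{49} + 149644 = - \frac{1655007}{49}$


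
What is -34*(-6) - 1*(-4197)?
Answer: 4401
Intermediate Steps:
-34*(-6) - 1*(-4197) = 204 + 4197 = 4401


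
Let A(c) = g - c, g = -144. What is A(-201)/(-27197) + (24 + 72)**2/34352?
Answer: 15543093/58391959 ≈ 0.26619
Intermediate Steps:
A(c) = -144 - c
A(-201)/(-27197) + (24 + 72)**2/34352 = (-144 - 1*(-201))/(-27197) + (24 + 72)**2/34352 = (-144 + 201)*(-1/27197) + 96**2*(1/34352) = 57*(-1/27197) + 9216*(1/34352) = -57/27197 + 576/2147 = 15543093/58391959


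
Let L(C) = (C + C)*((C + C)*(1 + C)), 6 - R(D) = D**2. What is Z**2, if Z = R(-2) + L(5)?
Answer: 362404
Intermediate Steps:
R(D) = 6 - D**2
L(C) = 4*C**2*(1 + C) (L(C) = (2*C)*((2*C)*(1 + C)) = (2*C)*(2*C*(1 + C)) = 4*C**2*(1 + C))
Z = 602 (Z = (6 - 1*(-2)**2) + 4*5**2*(1 + 5) = (6 - 1*4) + 4*25*6 = (6 - 4) + 600 = 2 + 600 = 602)
Z**2 = 602**2 = 362404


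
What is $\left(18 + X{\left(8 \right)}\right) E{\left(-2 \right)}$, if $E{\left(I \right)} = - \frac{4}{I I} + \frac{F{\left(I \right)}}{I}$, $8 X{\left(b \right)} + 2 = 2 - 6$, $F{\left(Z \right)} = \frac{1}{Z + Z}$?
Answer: $- \frac{483}{32} \approx -15.094$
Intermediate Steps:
$F{\left(Z \right)} = \frac{1}{2 Z}$
$X{\left(b \right)} = - \frac{3}{4}$ ($X{\left(b \right)} = - \frac{1}{4} + \frac{2 - 6}{8} = - \frac{1}{4} + \frac{1}{8} \left(-4\right) = - \frac{1}{4} - \frac{1}{2} = - \frac{3}{4}$)
$E{\left(I \right)} = - \frac{7}{2 I^{2}}$ ($E{\left(I \right)} = - \frac{4}{I I} + \frac{\frac{1}{2} \frac{1}{I}}{I} = - \frac{4}{I^{2}} + \frac{1}{2 I^{2}} = - \frac{7}{2 I^{2}}$)
$\left(18 + X{\left(8 \right)}\right) E{\left(-2 \right)} = \left(18 - \frac{3}{4}\right) \left(- \frac{7}{2 \cdot 4}\right) = \frac{69 \left(\left(- \frac{7}{2}\right) \frac{1}{4}\right)}{4} = \frac{69}{4} \left(- \frac{7}{8}\right) = - \frac{483}{32}$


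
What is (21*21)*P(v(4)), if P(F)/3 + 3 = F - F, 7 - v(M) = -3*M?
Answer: -3969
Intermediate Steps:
v(M) = 7 + 3*M (v(M) = 7 - (-3)*M = 7 + 3*M)
P(F) = -9 (P(F) = -9 + 3*(F - F) = -9 + 3*0 = -9 + 0 = -9)
(21*21)*P(v(4)) = (21*21)*(-9) = 441*(-9) = -3969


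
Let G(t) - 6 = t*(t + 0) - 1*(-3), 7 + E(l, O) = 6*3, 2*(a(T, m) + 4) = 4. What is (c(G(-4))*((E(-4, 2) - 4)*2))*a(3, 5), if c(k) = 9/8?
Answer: -63/2 ≈ -31.500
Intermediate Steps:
a(T, m) = -2 (a(T, m) = -4 + (1/2)*4 = -4 + 2 = -2)
E(l, O) = 11 (E(l, O) = -7 + 6*3 = -7 + 18 = 11)
G(t) = 9 + t**2 (G(t) = 6 + (t*(t + 0) - 1*(-3)) = 6 + (t*t + 3) = 6 + (t**2 + 3) = 6 + (3 + t**2) = 9 + t**2)
c(k) = 9/8 (c(k) = 9*(1/8) = 9/8)
(c(G(-4))*((E(-4, 2) - 4)*2))*a(3, 5) = (9*((11 - 4)*2)/8)*(-2) = (9*(7*2)/8)*(-2) = ((9/8)*14)*(-2) = (63/4)*(-2) = -63/2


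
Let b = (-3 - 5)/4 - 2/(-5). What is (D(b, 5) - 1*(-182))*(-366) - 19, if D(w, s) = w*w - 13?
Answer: -1570249/25 ≈ -62810.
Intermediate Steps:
b = -8/5 (b = -8*¼ - 2*(-⅕) = -2 + ⅖ = -8/5 ≈ -1.6000)
D(w, s) = -13 + w² (D(w, s) = w² - 13 = -13 + w²)
(D(b, 5) - 1*(-182))*(-366) - 19 = ((-13 + (-8/5)²) - 1*(-182))*(-366) - 19 = ((-13 + 64/25) + 182)*(-366) - 19 = (-261/25 + 182)*(-366) - 19 = (4289/25)*(-366) - 19 = -1569774/25 - 19 = -1570249/25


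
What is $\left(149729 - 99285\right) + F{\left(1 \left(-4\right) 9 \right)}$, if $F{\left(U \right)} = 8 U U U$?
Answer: $-322804$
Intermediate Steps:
$F{\left(U \right)} = 8 U^{3}$ ($F{\left(U \right)} = 8 U^{2} U = 8 U^{3}$)
$\left(149729 - 99285\right) + F{\left(1 \left(-4\right) 9 \right)} = \left(149729 - 99285\right) + 8 \left(1 \left(-4\right) 9\right)^{3} = 50444 + 8 \left(\left(-4\right) 9\right)^{3} = 50444 + 8 \left(-36\right)^{3} = 50444 + 8 \left(-46656\right) = 50444 - 373248 = -322804$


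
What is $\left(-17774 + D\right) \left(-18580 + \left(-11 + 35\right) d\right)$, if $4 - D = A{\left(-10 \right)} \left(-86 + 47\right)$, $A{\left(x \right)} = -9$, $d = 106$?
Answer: $290588356$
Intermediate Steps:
$D = -347$ ($D = 4 - - 9 \left(-86 + 47\right) = 4 - \left(-9\right) \left(-39\right) = 4 - 351 = -347$)
$\left(-17774 + D\right) \left(-18580 + \left(-11 + 35\right) d\right) = \left(-17774 - 347\right) \left(-18580 + \left(-11 + 35\right) 106\right) = - 18121 \left(-18580 + 24 \cdot 106\right) = - 18121 \left(-18580 + 2544\right) = \left(-18121\right) \left(-16036\right) = 290588356$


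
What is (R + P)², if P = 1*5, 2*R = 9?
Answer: 361/4 ≈ 90.250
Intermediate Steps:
R = 9/2 (R = (½)*9 = 9/2 ≈ 4.5000)
P = 5
(R + P)² = (9/2 + 5)² = (19/2)² = 361/4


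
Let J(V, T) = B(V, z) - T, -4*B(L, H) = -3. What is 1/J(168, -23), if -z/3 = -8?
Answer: 4/95 ≈ 0.042105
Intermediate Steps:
z = 24 (z = -3*(-8) = 24)
B(L, H) = 3/4 (B(L, H) = -1/4*(-3) = 3/4)
J(V, T) = 3/4 - T
1/J(168, -23) = 1/(3/4 - 1*(-23)) = 1/(3/4 + 23) = 1/(95/4) = 4/95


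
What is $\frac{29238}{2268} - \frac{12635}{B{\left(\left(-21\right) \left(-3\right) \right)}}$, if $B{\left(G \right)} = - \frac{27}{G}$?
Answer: $\frac{11148943}{378} \approx 29495.0$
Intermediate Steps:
$\frac{29238}{2268} - \frac{12635}{B{\left(\left(-21\right) \left(-3\right) \right)}} = \frac{29238}{2268} - \frac{12635}{\left(-27\right) \frac{1}{\left(-21\right) \left(-3\right)}} = 29238 \cdot \frac{1}{2268} - \frac{12635}{\left(-27\right) \frac{1}{63}} = \frac{4873}{378} - \frac{12635}{\left(-27\right) \frac{1}{63}} = \frac{4873}{378} - \frac{12635}{- \frac{3}{7}} = \frac{4873}{378} - - \frac{88445}{3} = \frac{4873}{378} + \frac{88445}{3} = \frac{11148943}{378}$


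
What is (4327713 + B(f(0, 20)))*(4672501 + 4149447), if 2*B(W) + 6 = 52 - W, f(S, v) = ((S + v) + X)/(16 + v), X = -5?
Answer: 229074360670933/6 ≈ 3.8179e+13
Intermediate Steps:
f(S, v) = (-5 + S + v)/(16 + v) (f(S, v) = ((S + v) - 5)/(16 + v) = (-5 + S + v)/(16 + v))
B(W) = 23 - W/2 (B(W) = -3 + (52 - W)/2 = -3 + (26 - W/2) = 23 - W/2)
(4327713 + B(f(0, 20)))*(4672501 + 4149447) = (4327713 + (23 - (-5 + 0 + 20)/(2*(16 + 20))))*(4672501 + 4149447) = (4327713 + (23 - 15/(2*36)))*8821948 = (4327713 + (23 - 15/72))*8821948 = (4327713 + (23 - ½*5/12))*8821948 = (4327713 + (23 - 5/24))*8821948 = (4327713 + 547/24)*8821948 = (103865659/24)*8821948 = 229074360670933/6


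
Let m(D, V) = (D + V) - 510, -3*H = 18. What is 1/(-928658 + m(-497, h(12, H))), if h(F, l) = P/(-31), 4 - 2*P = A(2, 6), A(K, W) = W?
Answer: -31/28819614 ≈ -1.0757e-6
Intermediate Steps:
H = -6 (H = -⅓*18 = -6)
P = -1 (P = 2 - ½*6 = 2 - 3 = -1)
h(F, l) = 1/31 (h(F, l) = -1/(-31) = -1*(-1/31) = 1/31)
m(D, V) = -510 + D + V
1/(-928658 + m(-497, h(12, H))) = 1/(-928658 + (-510 - 497 + 1/31)) = 1/(-928658 - 31216/31) = 1/(-28819614/31) = -31/28819614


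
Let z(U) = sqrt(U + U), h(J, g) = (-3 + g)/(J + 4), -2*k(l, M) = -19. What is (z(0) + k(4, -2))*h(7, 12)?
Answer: 171/22 ≈ 7.7727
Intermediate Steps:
k(l, M) = 19/2 (k(l, M) = -1/2*(-19) = 19/2)
h(J, g) = (-3 + g)/(4 + J)
z(U) = sqrt(2)*sqrt(U) (z(U) = sqrt(2*U) = sqrt(2)*sqrt(U))
(z(0) + k(4, -2))*h(7, 12) = (sqrt(2)*sqrt(0) + 19/2)*((-3 + 12)/(4 + 7)) = (sqrt(2)*0 + 19/2)*(9/11) = (0 + 19/2)*((1/11)*9) = (19/2)*(9/11) = 171/22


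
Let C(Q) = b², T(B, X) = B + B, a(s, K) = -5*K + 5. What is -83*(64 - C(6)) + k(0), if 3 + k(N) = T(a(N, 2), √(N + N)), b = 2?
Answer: -4993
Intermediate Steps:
a(s, K) = 5 - 5*K
T(B, X) = 2*B
C(Q) = 4 (C(Q) = 2² = 4)
k(N) = -13 (k(N) = -3 + 2*(5 - 5*2) = -3 + 2*(5 - 10) = -3 + 2*(-5) = -3 - 10 = -13)
-83*(64 - C(6)) + k(0) = -83*(64 - 1*4) - 13 = -83*(64 - 4) - 13 = -83*60 - 13 = -4980 - 13 = -4993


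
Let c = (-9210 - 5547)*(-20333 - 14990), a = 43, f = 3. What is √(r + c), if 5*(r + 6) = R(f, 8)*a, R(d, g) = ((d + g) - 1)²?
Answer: √521262365 ≈ 22831.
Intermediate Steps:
R(d, g) = (-1 + d + g)²
r = 854 (r = -6 + ((-1 + 3 + 8)²*43)/5 = -6 + (10²*43)/5 = -6 + (100*43)/5 = -6 + (⅕)*4300 = -6 + 860 = 854)
c = 521261511 (c = -14757*(-35323) = 521261511)
√(r + c) = √(854 + 521261511) = √521262365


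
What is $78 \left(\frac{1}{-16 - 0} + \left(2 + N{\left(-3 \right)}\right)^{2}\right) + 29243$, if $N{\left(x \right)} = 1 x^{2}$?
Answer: $\frac{309409}{8} \approx 38676.0$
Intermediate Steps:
$N{\left(x \right)} = x^{2}$
$78 \left(\frac{1}{-16 - 0} + \left(2 + N{\left(-3 \right)}\right)^{2}\right) + 29243 = 78 \left(\frac{1}{-16 - 0} + \left(2 + \left(-3\right)^{2}\right)^{2}\right) + 29243 = 78 \left(\frac{1}{-16 + 0} + \left(2 + 9\right)^{2}\right) + 29243 = 78 \left(\frac{1}{-16} + 11^{2}\right) + 29243 = 78 \left(- \frac{1}{16} + 121\right) + 29243 = 78 \cdot \frac{1935}{16} + 29243 = \frac{75465}{8} + 29243 = \frac{309409}{8}$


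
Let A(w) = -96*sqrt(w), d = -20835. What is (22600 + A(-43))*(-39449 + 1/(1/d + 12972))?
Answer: -240959958742369600/270271619 + 1023546727401216*I*sqrt(43)/270271619 ≈ -8.9155e+8 + 2.4834e+7*I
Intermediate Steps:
(22600 + A(-43))*(-39449 + 1/(1/d + 12972)) = (22600 - 96*I*sqrt(43))*(-39449 + 1/(1/(-20835) + 12972)) = (22600 - 96*I*sqrt(43))*(-39449 + 1/(-1/20835 + 12972)) = (22600 - 96*I*sqrt(43))*(-39449 + 1/(270271619/20835)) = (22600 - 96*I*sqrt(43))*(-39449 + 20835/270271619) = (22600 - 96*I*sqrt(43))*(-10661945077096/270271619) = -240959958742369600/270271619 + 1023546727401216*I*sqrt(43)/270271619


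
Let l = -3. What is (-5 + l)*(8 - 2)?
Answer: -48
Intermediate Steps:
(-5 + l)*(8 - 2) = (-5 - 3)*(8 - 2) = -8*6 = -48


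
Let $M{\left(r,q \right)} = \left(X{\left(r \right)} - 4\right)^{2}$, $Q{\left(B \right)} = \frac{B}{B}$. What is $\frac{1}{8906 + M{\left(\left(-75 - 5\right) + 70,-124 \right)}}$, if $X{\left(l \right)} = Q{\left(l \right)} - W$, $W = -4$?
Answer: $\frac{1}{8907} \approx 0.00011227$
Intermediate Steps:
$Q{\left(B \right)} = 1$
$X{\left(l \right)} = 5$ ($X{\left(l \right)} = 1 - -4 = 1 + 4 = 5$)
$M{\left(r,q \right)} = 1$ ($M{\left(r,q \right)} = \left(5 - 4\right)^{2} = 1^{2} = 1$)
$\frac{1}{8906 + M{\left(\left(-75 - 5\right) + 70,-124 \right)}} = \frac{1}{8906 + 1} = \frac{1}{8907}$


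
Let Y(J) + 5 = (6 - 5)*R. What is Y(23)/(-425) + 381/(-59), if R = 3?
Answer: -161807/25075 ≈ -6.4529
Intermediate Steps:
Y(J) = -2 (Y(J) = -5 + (6 - 5)*3 = -5 + 1*3 = -5 + 3 = -2)
Y(23)/(-425) + 381/(-59) = -2/(-425) + 381/(-59) = -2*(-1/425) + 381*(-1/59) = 2/425 - 381/59 = -161807/25075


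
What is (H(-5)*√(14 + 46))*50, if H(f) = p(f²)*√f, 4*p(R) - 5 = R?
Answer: 3750*I*√3 ≈ 6495.2*I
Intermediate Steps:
p(R) = 5/4 + R/4
H(f) = √f*(5/4 + f²/4) (H(f) = (5/4 + f²/4)*√f = √f*(5/4 + f²/4))
(H(-5)*√(14 + 46))*50 = ((√(-5)*(5 + (-5)²)/4)*√(14 + 46))*50 = (((I*√5)*(5 + 25)/4)*√60)*50 = (((¼)*(I*√5)*30)*(2*√15))*50 = ((15*I*√5/2)*(2*√15))*50 = (75*I*√3)*50 = 3750*I*√3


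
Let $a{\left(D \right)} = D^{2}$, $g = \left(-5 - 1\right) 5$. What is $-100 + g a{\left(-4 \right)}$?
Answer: $-580$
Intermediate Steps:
$g = -30$ ($g = \left(-5 - 1\right) 5 = \left(-6\right) 5 = -30$)
$-100 + g a{\left(-4 \right)} = -100 - 30 \left(-4\right)^{2} = -100 - 480 = -580$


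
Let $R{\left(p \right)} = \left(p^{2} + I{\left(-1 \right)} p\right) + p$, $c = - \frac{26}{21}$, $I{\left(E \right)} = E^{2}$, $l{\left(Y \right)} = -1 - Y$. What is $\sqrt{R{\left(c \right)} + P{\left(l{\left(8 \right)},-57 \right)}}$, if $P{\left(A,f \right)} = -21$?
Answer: $\frac{i \sqrt{9677}}{21} \approx 4.6844 i$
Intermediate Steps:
$c = - \frac{26}{21}$ ($c = \left(-26\right) \frac{1}{21} = - \frac{26}{21} \approx -1.2381$)
$R{\left(p \right)} = p^{2} + 2 p$ ($R{\left(p \right)} = \left(p^{2} + \left(-1\right)^{2} p\right) + p = \left(p^{2} + 1 p\right) + p = \left(p^{2} + p\right) + p = \left(p + p^{2}\right) + p = p^{2} + 2 p$)
$\sqrt{R{\left(c \right)} + P{\left(l{\left(8 \right)},-57 \right)}} = \sqrt{- \frac{26 \left(2 - \frac{26}{21}\right)}{21} - 21} = \sqrt{\left(- \frac{26}{21}\right) \frac{16}{21} - 21} = \sqrt{- \frac{416}{441} - 21} = \sqrt{- \frac{9677}{441}} = \frac{i \sqrt{9677}}{21}$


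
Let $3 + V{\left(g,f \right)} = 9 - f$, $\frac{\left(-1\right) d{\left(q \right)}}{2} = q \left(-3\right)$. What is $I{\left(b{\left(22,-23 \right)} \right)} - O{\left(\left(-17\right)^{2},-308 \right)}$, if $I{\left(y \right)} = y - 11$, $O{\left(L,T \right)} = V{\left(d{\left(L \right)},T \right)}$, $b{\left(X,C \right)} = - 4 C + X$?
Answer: $-211$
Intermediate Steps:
$d{\left(q \right)} = 6 q$ ($d{\left(q \right)} = - 2 q \left(-3\right) = - 2 \left(- 3 q\right) = 6 q$)
$b{\left(X,C \right)} = X - 4 C$
$V{\left(g,f \right)} = 6 - f$ ($V{\left(g,f \right)} = -3 - \left(-9 + f\right) = 6 - f$)
$O{\left(L,T \right)} = 6 - T$
$I{\left(y \right)} = -11 + y$ ($I{\left(y \right)} = y - 11 = -11 + y$)
$I{\left(b{\left(22,-23 \right)} \right)} - O{\left(\left(-17\right)^{2},-308 \right)} = \left(-11 + \left(22 - -92\right)\right) - \left(6 - -308\right) = \left(-11 + \left(22 + 92\right)\right) - \left(6 + 308\right) = \left(-11 + 114\right) - 314 = 103 - 314 = -211$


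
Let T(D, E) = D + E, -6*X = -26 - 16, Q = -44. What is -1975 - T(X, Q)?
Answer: -1938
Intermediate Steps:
X = 7 (X = -(-26 - 16)/6 = -⅙*(-42) = 7)
-1975 - T(X, Q) = -1975 - (7 - 44) = -1975 - 1*(-37) = -1975 + 37 = -1938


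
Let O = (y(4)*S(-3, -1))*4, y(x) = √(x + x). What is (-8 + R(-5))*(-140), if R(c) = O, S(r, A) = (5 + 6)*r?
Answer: 1120 + 36960*√2 ≈ 53389.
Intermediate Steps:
y(x) = √2*√x (y(x) = √(2*x) = √2*√x)
S(r, A) = 11*r
O = -264*√2 (O = ((√2*√4)*(11*(-3)))*4 = ((√2*2)*(-33))*4 = ((2*√2)*(-33))*4 = -66*√2*4 = -264*√2 ≈ -373.35)
R(c) = -264*√2
(-8 + R(-5))*(-140) = (-8 - 264*√2)*(-140) = 1120 + 36960*√2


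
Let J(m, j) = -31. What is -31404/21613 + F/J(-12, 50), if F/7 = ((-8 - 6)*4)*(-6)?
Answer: -51807300/670003 ≈ -77.324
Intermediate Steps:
F = 2352 (F = 7*(((-8 - 6)*4)*(-6)) = 7*(-14*4*(-6)) = 7*(-56*(-6)) = 7*336 = 2352)
-31404/21613 + F/J(-12, 50) = -31404/21613 + 2352/(-31) = -31404*1/21613 + 2352*(-1/31) = -31404/21613 - 2352/31 = -51807300/670003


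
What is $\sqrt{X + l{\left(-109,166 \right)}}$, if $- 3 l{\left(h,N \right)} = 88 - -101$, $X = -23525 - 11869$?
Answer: $i \sqrt{35457} \approx 188.3 i$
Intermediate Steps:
$X = -35394$
$l{\left(h,N \right)} = -63$ ($l{\left(h,N \right)} = - \frac{88 - -101}{3} = - \frac{88 + 101}{3} = \left(- \frac{1}{3}\right) 189 = -63$)
$\sqrt{X + l{\left(-109,166 \right)}} = \sqrt{-35394 - 63} = \sqrt{-35457} = i \sqrt{35457}$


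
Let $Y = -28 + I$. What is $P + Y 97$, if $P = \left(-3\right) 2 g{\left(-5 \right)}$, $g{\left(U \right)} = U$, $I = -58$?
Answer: $-8312$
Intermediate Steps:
$Y = -86$ ($Y = -28 - 58 = -86$)
$P = 30$ ($P = \left(-3\right) 2 \left(-5\right) = \left(-6\right) \left(-5\right) = 30$)
$P + Y 97 = 30 - 8342 = -8312$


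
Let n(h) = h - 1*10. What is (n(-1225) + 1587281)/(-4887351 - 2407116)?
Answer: -528682/2431489 ≈ -0.21743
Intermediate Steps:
n(h) = -10 + h (n(h) = h - 10 = -10 + h)
(n(-1225) + 1587281)/(-4887351 - 2407116) = ((-10 - 1225) + 1587281)/(-4887351 - 2407116) = (-1235 + 1587281)/(-7294467) = 1586046*(-1/7294467) = -528682/2431489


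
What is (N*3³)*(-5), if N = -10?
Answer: 1350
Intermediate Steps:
(N*3³)*(-5) = -10*3³*(-5) = -10*27*(-5) = -270*(-5) = 1350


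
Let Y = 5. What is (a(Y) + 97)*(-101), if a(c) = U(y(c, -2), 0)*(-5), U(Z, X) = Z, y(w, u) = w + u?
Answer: -8282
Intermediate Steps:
y(w, u) = u + w
a(c) = 10 - 5*c (a(c) = (-2 + c)*(-5) = 10 - 5*c)
(a(Y) + 97)*(-101) = ((10 - 5*5) + 97)*(-101) = ((10 - 25) + 97)*(-101) = (-15 + 97)*(-101) = 82*(-101) = -8282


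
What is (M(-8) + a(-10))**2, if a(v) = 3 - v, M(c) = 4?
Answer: 289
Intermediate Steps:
(M(-8) + a(-10))**2 = (4 + (3 - 1*(-10)))**2 = (4 + (3 + 10))**2 = (4 + 13)**2 = 17**2 = 289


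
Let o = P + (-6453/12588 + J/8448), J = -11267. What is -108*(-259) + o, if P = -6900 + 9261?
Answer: 268793228021/8861952 ≈ 30331.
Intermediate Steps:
P = 2361
o = 20906706677/8861952 (o = 2361 + (-6453/12588 - 11267/8448) = 2361 + (-6453*1/12588 - 11267*1/8448) = 2361 + (-2151/4196 - 11267/8448) = 2361 - 16361995/8861952 = 20906706677/8861952 ≈ 2359.2)
-108*(-259) + o = -108*(-259) + 20906706677/8861952 = 27972 + 20906706677/8861952 = 268793228021/8861952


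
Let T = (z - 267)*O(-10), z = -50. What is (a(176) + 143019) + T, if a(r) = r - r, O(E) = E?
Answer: 146189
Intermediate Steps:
a(r) = 0
T = 3170 (T = (-50 - 267)*(-10) = -317*(-10) = 3170)
(a(176) + 143019) + T = (0 + 143019) + 3170 = 143019 + 3170 = 146189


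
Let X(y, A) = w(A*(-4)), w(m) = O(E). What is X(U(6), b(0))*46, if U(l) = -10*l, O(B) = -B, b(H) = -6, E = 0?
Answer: 0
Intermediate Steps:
w(m) = 0 (w(m) = -1*0 = 0)
X(y, A) = 0
X(U(6), b(0))*46 = 0*46 = 0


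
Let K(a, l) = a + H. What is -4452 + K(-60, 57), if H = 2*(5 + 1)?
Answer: -4500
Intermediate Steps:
H = 12 (H = 2*6 = 12)
K(a, l) = 12 + a (K(a, l) = a + 12 = 12 + a)
-4452 + K(-60, 57) = -4452 + (12 - 60) = -4452 - 48 = -4500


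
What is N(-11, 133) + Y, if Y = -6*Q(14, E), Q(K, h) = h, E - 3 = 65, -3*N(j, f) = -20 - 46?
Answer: -386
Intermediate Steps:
N(j, f) = 22 (N(j, f) = -(-20 - 46)/3 = -1/3*(-66) = 22)
E = 68 (E = 3 + 65 = 68)
Y = -408 (Y = -6*68 = -408)
N(-11, 133) + Y = 22 - 408 = -386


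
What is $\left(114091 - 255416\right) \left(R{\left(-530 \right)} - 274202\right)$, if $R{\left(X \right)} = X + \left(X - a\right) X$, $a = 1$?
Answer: $-946594850$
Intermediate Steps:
$R{\left(X \right)} = X + X \left(-1 + X\right)$ ($R{\left(X \right)} = X + \left(X - 1\right) X = X + \left(-1 + X\right) X = X + X \left(-1 + X\right)$)
$\left(114091 - 255416\right) \left(R{\left(-530 \right)} - 274202\right) = \left(114091 - 255416\right) \left(\left(-530\right)^{2} - 274202\right) = - 141325 \left(280900 - 274202\right) = \left(-141325\right) 6698 = -946594850$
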